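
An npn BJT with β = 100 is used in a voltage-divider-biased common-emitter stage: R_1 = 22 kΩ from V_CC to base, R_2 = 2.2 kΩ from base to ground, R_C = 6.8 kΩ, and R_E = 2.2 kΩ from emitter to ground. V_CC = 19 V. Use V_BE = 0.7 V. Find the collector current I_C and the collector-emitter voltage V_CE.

Thevenize the base divider: V_Th = V_CC·R_2/(R_1+R_2) = 19×2.2/24.2 = 1.73 V, R_Th = R_1‖R_2 = 2 kΩ.
Base-emitter loop: V_Th = I_B·R_Th + V_BE + (β+1)I_B·R_E, so I_B = (1.73 − 0.7) / (2 + 101×2.2) = 0.00458 mA.
I_C = β·I_B = 100×0.00458 = 0.458 mA, and I_E = (β+1)I_B = 0.463 mA.
V_CE = V_CC − I_C·R_C − I_E·R_E = 19 − 0.458×6.8 − 0.463×2.2 = 14.9 V.
V_CE = 14.9 V > 0.2 V confirms active-region operation.

I_C ≈ 0.46 mA, V_CE ≈ 15 V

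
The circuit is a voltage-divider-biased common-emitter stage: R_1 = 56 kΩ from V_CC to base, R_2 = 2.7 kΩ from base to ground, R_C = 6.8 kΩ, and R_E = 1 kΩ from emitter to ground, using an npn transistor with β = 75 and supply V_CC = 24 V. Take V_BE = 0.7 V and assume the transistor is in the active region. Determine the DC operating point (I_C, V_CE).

Thevenize the base divider: V_Th = V_CC·R_2/(R_1+R_2) = 24×2.7/58.7 = 1.1 V, R_Th = R_1‖R_2 = 2.58 kΩ.
Base-emitter loop: V_Th = I_B·R_Th + V_BE + (β+1)I_B·R_E, so I_B = (1.1 − 0.7) / (2.58 + 76×1) = 0.00514 mA.
I_C = β·I_B = 75×0.00514 = 0.386 mA, and I_E = (β+1)I_B = 0.391 mA.
V_CE = V_CC − I_C·R_C − I_E·R_E = 24 − 0.386×6.8 − 0.391×1 = 21 V.
V_CE = 21 V > 0.2 V confirms active-region operation.

I_C ≈ 0.39 mA, V_CE ≈ 21 V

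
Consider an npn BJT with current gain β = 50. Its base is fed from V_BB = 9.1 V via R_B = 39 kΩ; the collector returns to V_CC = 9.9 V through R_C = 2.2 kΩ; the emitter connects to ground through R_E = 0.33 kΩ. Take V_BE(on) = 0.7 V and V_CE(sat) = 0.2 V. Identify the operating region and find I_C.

Assume active: I_B = (9.1 − 0.7)/(39 + 51×0.33) = 0.15 mA, I_C = β·I_B = 7.52 mA.
Then V_CE = 9.9 − 7.52×2.2 − 7.67×0.33 = -9.18 V < 0.2 V — the active assumption fails.
Re-solve with V_CE = 0.2 V. KCL at the emitter: V_E/R_E = (V_BB−0.7−V_E)/R_B + (V_CC−0.2−V_E)/R_C, giving V_E = 1.32 V.
I_C = (V_CC − 0.2 − V_E)/R_C = (9.7 − 1.32)/2.2 = 3.81 mA.
Check: I_B = (8.4 − 1.32)/39 = 0.182 mA, and β·I_B = 9.08 mA > I_C, confirming saturation.

saturation; I_C ≈ 3.8 mA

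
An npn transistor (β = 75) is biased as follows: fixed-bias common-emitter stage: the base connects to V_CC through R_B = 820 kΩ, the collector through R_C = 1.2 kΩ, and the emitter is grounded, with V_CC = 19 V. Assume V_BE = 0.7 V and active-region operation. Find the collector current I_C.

I_C ≈ 1.7 mA

Base loop: V_CC = I_B·R_B + V_BE, so I_B = (19 − 0.7)/820 kΩ = 0.0223 mA.
In the active region I_C = β·I_B = 75 × 0.0223 = 1.67 mA.
Collector loop: V_CE = V_CC − I_C·R_C = 19 − 1.67×1.2 = 17 V.
Since V_CE = 17 V > V_CE(sat) ≈ 0.2 V, the transistor is in the active region as assumed.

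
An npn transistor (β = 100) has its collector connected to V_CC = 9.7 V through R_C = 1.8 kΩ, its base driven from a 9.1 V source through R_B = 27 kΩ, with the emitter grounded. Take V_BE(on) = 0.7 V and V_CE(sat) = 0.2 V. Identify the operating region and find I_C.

Assume active: I_B = (9.1 − 0.7)/27 = 0.311 mA, giving I_C = β·I_B = 31.1 mA.
But then V_CE = 9.7 − 31.1×1.8 = -46.3 V < V_CE(sat) = 0.2 V — impossible in the active region.
So the transistor is saturated. With V_CE = 0.2 V, I_C = (V_CC − 0.2)/R_C = 9.5/1.8 = 5.28 mA.
Check: β·I_B = 31.1 mA > I_C = 5.28 mA, confirming saturation.

saturation; I_C ≈ 5.3 mA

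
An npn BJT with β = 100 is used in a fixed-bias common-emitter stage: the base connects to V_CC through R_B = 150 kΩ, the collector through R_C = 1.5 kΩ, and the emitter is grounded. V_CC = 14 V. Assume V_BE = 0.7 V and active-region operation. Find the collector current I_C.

Base loop: V_CC = I_B·R_B + V_BE, so I_B = (14 − 0.7)/150 kΩ = 0.0887 mA.
In the active region I_C = β·I_B = 100 × 0.0887 = 8.87 mA.
Collector loop: V_CE = V_CC − I_C·R_C = 14 − 8.87×1.5 = 0.7 V.
Since V_CE = 0.7 V > V_CE(sat) ≈ 0.2 V, the transistor is in the active region as assumed.

I_C ≈ 8.9 mA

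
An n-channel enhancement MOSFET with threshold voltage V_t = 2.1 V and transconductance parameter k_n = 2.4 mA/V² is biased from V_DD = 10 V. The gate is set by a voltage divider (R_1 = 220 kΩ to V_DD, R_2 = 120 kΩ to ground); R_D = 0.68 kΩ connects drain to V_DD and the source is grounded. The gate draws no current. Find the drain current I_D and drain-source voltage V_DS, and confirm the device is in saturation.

V_G = V_DD·R_2/(R_1+R_2) = 10×120/340 = 3.53 V. With the source grounded, V_GS = V_G = 3.53 V.
Assume saturation: I_D = (k_n/2)(V_GS − V_t)² = (2.4/2)×(3.53 − 2.1)² = 1.2×1.43² = 2.45 mA.
V_DS = V_DD − I_D·R_D = 10 − 2.45×0.68 = 8.33 V.
Saturation requires V_DS ≥ V_GS − V_t = 1.43 V; 8.33 ≥ 1.43 ✓.

I_D ≈ 2.5 mA, V_DS ≈ 8.3 V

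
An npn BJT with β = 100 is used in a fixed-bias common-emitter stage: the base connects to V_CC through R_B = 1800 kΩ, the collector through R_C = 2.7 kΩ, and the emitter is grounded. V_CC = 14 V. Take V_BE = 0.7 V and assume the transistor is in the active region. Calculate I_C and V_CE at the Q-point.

I_C ≈ 0.74 mA, V_CE ≈ 12 V

Base loop: V_CC = I_B·R_B + V_BE, so I_B = (14 − 0.7)/1800 kΩ = 0.00739 mA.
In the active region I_C = β·I_B = 100 × 0.00739 = 0.739 mA.
Collector loop: V_CE = V_CC − I_C·R_C = 14 − 0.739×2.7 = 12 V.
Since V_CE = 12 V > V_CE(sat) ≈ 0.2 V, the transistor is in the active region as assumed.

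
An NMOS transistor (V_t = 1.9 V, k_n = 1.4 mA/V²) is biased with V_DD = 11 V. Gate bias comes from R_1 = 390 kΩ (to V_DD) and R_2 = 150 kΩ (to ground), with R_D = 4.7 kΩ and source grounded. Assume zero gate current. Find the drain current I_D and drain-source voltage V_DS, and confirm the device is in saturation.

I_D ≈ 0.93 mA, V_DS ≈ 6.6 V

V_G = V_DD·R_2/(R_1+R_2) = 11×150/540 = 3.06 V. With the source grounded, V_GS = V_G = 3.06 V.
Assume saturation: I_D = (k_n/2)(V_GS − V_t)² = (1.4/2)×(3.06 − 1.9)² = 0.7×1.16² = 0.935 mA.
V_DS = V_DD − I_D·R_D = 11 − 0.935×4.7 = 6.61 V.
Saturation requires V_DS ≥ V_GS − V_t = 1.16 V; 6.61 ≥ 1.16 ✓.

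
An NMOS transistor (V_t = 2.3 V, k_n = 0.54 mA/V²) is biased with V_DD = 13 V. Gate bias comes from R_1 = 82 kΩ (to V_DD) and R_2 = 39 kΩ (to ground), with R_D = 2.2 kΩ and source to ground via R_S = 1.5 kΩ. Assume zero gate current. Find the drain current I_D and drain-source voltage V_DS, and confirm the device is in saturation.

V_G = V_DD·R_2/(R_1+R_2) = 13×39/121 = 4.19 V.
Assume saturation: I_D = (k_n/2)(V_GS − V_t)² with V_GS = V_G − I_D·R_S = 4.19 − 1.5·I_D.
Substituting gives 0.608·I_D² − 2.53·I_D + 0.965 = 0, with roots I_D = 0.424 or 3.74 mA.
The root I_D = 3.74 mA gives V_GS = -1.42 V ≤ V_t, so take I_D = 0.424 mA.
Then V_GS = 3.55 V and V_DS = V_DD − I_D(R_D+R_S) = 13 − 0.424×3.7 = 11.4 V.
Saturation requires V_DS ≥ V_GS − V_t = 1.25 V; 11.4 ≥ 1.25 ✓.

I_D ≈ 0.42 mA, V_DS ≈ 11 V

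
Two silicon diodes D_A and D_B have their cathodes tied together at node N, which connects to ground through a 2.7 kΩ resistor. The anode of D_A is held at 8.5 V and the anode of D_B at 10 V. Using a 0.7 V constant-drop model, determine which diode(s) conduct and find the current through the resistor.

Only D_B conducts; I_R ≈ 3.4 mA

Assume both conduct. Then node N would need to be at both 8.5−0.7 = 7.8 V and 10−0.7 = 9.3 V, which is impossible.
Assume only D_B conducts: V_N = 10 − 0.7 = 9.3 V, so I_R = 9.3/2.7 = 3.44 mA.
Check D_A: its anode-to-cathode voltage is 8.5 − 9.3 = -0.8 V < 0.7 V, so it is off. The assumption is consistent.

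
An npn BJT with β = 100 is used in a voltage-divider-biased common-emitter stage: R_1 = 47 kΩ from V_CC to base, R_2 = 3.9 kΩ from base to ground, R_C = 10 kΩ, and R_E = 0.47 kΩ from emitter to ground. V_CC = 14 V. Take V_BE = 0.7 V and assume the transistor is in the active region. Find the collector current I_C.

Thevenize the base divider: V_Th = V_CC·R_2/(R_1+R_2) = 14×3.9/50.9 = 1.07 V, R_Th = R_1‖R_2 = 3.6 kΩ.
Base-emitter loop: V_Th = I_B·R_Th + V_BE + (β+1)I_B·R_E, so I_B = (1.07 − 0.7) / (3.6 + 101×0.47) = 0.0073 mA.
I_C = β·I_B = 100×0.0073 = 0.73 mA, and I_E = (β+1)I_B = 0.737 mA.
V_CE = V_CC − I_C·R_C − I_E·R_E = 14 − 0.73×10 − 0.737×0.47 = 6.36 V.
V_CE = 6.36 V > 0.2 V confirms active-region operation.

I_C ≈ 0.73 mA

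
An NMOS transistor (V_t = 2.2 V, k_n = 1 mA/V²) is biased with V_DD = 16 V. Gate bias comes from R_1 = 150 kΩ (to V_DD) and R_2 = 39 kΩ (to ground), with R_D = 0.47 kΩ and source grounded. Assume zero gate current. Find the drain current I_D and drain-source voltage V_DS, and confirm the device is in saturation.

I_D ≈ 0.61 mA, V_DS ≈ 16 V

V_G = V_DD·R_2/(R_1+R_2) = 16×39/189 = 3.3 V. With the source grounded, V_GS = V_G = 3.3 V.
Assume saturation: I_D = (k_n/2)(V_GS − V_t)² = (1/2)×(3.3 − 2.2)² = 0.5×1.1² = 0.607 mA.
V_DS = V_DD − I_D·R_D = 16 − 0.607×0.47 = 15.7 V.
Saturation requires V_DS ≥ V_GS − V_t = 1.1 V; 15.7 ≥ 1.1 ✓.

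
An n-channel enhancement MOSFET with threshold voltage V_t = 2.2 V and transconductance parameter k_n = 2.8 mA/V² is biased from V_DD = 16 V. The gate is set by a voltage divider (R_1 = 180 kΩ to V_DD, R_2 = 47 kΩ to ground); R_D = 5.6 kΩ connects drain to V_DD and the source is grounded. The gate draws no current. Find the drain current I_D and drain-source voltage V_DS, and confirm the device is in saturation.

V_G = V_DD·R_2/(R_1+R_2) = 16×47/227 = 3.31 V. With the source grounded, V_GS = V_G = 3.31 V.
Assume saturation: I_D = (k_n/2)(V_GS − V_t)² = (2.8/2)×(3.31 − 2.2)² = 1.4×1.11² = 1.73 mA.
V_DS = V_DD − I_D·R_D = 16 − 1.73×5.6 = 6.29 V.
Saturation requires V_DS ≥ V_GS − V_t = 1.11 V; 6.29 ≥ 1.11 ✓.

I_D ≈ 1.7 mA, V_DS ≈ 6.3 V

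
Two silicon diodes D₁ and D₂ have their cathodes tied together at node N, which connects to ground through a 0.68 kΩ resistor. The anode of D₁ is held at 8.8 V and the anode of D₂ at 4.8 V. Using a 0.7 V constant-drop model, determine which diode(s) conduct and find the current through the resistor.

Assume both conduct. Then node N would need to be at both 8.8−0.7 = 8.1 V and 4.8−0.7 = 4.1 V, which is impossible.
Assume only D₁ conducts: V_N = 8.8 − 0.7 = 8.1 V, so I_R = 8.1/0.68 = 11.9 mA.
Check D₂: its anode-to-cathode voltage is 4.8 − 8.1 = -3.3 V < 0.7 V, so it is off. The assumption is consistent.

Only D₁ conducts; I_R ≈ 12 mA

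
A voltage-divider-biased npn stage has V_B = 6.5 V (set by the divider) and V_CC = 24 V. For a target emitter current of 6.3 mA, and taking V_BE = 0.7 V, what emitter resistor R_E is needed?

V_E = V_B − V_BE = 6.5 − 0.7 = 5.8 V.
R_E = V_E / I_E = 5.8 / 6.3 = 0.921 kΩ.

R_E ≈ 0.92 kΩ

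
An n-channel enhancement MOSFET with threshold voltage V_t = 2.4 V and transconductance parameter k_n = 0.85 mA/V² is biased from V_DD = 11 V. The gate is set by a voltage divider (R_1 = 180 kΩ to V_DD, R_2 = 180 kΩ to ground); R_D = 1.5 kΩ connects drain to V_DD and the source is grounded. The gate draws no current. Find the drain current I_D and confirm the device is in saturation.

I_D ≈ 4.1 mA

V_G = V_DD·R_2/(R_1+R_2) = 11×180/360 = 5.5 V. With the source grounded, V_GS = V_G = 5.5 V.
Assume saturation: I_D = (k_n/2)(V_GS − V_t)² = (0.85/2)×(5.5 − 2.4)² = 0.425×3.1² = 4.08 mA.
V_DS = V_DD − I_D·R_D = 11 − 4.08×1.5 = 4.87 V.
Saturation requires V_DS ≥ V_GS − V_t = 3.1 V; 4.87 ≥ 3.1 ✓.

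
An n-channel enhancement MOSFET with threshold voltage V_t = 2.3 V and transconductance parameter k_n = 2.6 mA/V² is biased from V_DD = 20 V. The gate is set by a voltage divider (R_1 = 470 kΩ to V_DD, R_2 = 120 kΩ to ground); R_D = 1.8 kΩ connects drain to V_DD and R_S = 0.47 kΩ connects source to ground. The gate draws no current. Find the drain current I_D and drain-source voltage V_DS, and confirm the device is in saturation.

V_G = V_DD·R_2/(R_1+R_2) = 20×120/590 = 4.07 V.
Assume saturation: I_D = (k_n/2)(V_GS − V_t)² with V_GS = V_G − I_D·R_S = 4.07 − 0.47·I_D.
Substituting gives 0.287·I_D² − 3.16·I_D + 4.06 = 0, with roots I_D = 1.49 or 9.52 mA.
The root I_D = 9.52 mA gives V_GS = -0.406 V ≤ V_t, so take I_D = 1.49 mA.
Then V_GS = 3.37 V and V_DS = V_DD − I_D(R_D+R_S) = 20 − 1.49×2.27 = 16.6 V.
Saturation requires V_DS ≥ V_GS − V_t = 1.07 V; 16.6 ≥ 1.07 ✓.

I_D ≈ 1.5 mA, V_DS ≈ 17 V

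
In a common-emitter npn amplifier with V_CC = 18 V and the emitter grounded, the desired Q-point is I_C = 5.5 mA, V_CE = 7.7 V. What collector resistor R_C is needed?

Collector loop: V_CC = I_C·R_C + V_CE.
R_C = (V_CC − V_CE)/I_C = (18 − 7.7)/5.5 = 1.87 kΩ.

R_C ≈ 1.9 kΩ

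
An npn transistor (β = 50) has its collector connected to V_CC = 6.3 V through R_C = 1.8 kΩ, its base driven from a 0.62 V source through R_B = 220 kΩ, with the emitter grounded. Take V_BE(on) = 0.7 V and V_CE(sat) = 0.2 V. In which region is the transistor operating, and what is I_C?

V_BB = 0.62 V ≤ V_BE(on) = 0.7 V, so the base-emitter junction is not forward biased.
The transistor is in cutoff: I_B = I_C = 0.

cutoff; I_C ≈ 0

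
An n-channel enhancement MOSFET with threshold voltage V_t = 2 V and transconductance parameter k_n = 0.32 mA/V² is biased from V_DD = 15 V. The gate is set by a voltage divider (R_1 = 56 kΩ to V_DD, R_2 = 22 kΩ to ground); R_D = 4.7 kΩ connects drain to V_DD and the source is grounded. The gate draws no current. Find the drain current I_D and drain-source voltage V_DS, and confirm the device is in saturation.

V_G = V_DD·R_2/(R_1+R_2) = 15×22/78 = 4.23 V. With the source grounded, V_GS = V_G = 4.23 V.
Assume saturation: I_D = (k_n/2)(V_GS − V_t)² = (0.32/2)×(4.23 − 2)² = 0.16×2.23² = 0.796 mA.
V_DS = V_DD − I_D·R_D = 15 − 0.796×4.7 = 11.3 V.
Saturation requires V_DS ≥ V_GS − V_t = 2.23 V; 11.3 ≥ 2.23 ✓.

I_D ≈ 0.8 mA, V_DS ≈ 11 V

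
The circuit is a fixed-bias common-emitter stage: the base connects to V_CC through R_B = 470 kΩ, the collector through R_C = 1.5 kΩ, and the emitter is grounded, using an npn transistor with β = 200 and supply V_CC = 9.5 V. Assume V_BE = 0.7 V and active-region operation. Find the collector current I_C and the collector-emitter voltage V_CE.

Base loop: V_CC = I_B·R_B + V_BE, so I_B = (9.5 − 0.7)/470 kΩ = 0.0187 mA.
In the active region I_C = β·I_B = 200 × 0.0187 = 3.74 mA.
Collector loop: V_CE = V_CC − I_C·R_C = 9.5 − 3.74×1.5 = 3.88 V.
Since V_CE = 3.88 V > V_CE(sat) ≈ 0.2 V, the transistor is in the active region as assumed.

I_C ≈ 3.7 mA, V_CE ≈ 3.9 V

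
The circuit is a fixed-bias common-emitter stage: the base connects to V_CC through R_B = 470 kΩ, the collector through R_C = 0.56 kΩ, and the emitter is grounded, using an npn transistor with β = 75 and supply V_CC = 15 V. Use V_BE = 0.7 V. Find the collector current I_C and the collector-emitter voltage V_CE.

Base loop: V_CC = I_B·R_B + V_BE, so I_B = (15 − 0.7)/470 kΩ = 0.0304 mA.
In the active region I_C = β·I_B = 75 × 0.0304 = 2.28 mA.
Collector loop: V_CE = V_CC − I_C·R_C = 15 − 2.28×0.56 = 13.7 V.
Since V_CE = 13.7 V > V_CE(sat) ≈ 0.2 V, the transistor is in the active region as assumed.

I_C ≈ 2.3 mA, V_CE ≈ 14 V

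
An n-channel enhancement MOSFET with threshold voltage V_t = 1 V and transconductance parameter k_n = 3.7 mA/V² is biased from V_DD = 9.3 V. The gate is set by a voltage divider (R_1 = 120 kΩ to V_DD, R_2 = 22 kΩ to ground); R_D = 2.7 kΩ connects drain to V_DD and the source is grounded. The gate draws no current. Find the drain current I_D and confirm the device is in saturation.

I_D ≈ 0.36 mA

V_G = V_DD·R_2/(R_1+R_2) = 9.3×22/142 = 1.44 V. With the source grounded, V_GS = V_G = 1.44 V.
Assume saturation: I_D = (k_n/2)(V_GS − V_t)² = (3.7/2)×(1.44 − 1)² = 1.85×0.441² = 0.36 mA.
V_DS = V_DD − I_D·R_D = 9.3 − 0.36×2.7 = 8.33 V.
Saturation requires V_DS ≥ V_GS − V_t = 0.441 V; 8.33 ≥ 0.441 ✓.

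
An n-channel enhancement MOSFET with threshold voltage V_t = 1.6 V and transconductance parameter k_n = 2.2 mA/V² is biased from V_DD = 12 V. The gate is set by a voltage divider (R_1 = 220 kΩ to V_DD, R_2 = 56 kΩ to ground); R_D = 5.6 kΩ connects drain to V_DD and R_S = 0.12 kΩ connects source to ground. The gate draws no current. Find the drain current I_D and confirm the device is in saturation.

I_D ≈ 0.63 mA

V_G = V_DD·R_2/(R_1+R_2) = 12×56/276 = 2.43 V.
Assume saturation: I_D = (k_n/2)(V_GS − V_t)² with V_GS = V_G − I_D·R_S = 2.43 − 0.12·I_D.
Substituting gives 0.0158·I_D² − 1.22·I_D + 0.767 = 0, with roots I_D = 0.633 or 76.4 mA.
The root I_D = 76.4 mA gives V_GS = -6.73 V ≤ V_t, so take I_D = 0.633 mA.
Then V_GS = 2.36 V and V_DS = V_DD − I_D(R_D+R_S) = 12 − 0.633×5.72 = 8.38 V.
Saturation requires V_DS ≥ V_GS − V_t = 0.759 V; 8.38 ≥ 0.759 ✓.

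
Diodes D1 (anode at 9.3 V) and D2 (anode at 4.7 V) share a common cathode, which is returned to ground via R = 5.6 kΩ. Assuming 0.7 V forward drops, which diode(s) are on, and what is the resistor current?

Only D1 conducts; I_R ≈ 1.5 mA

Assume both conduct. Then node N would need to be at both 9.3−0.7 = 8.6 V and 4.7−0.7 = 4 V, which is impossible.
Assume only D1 conducts: V_N = 9.3 − 0.7 = 8.6 V, so I_R = 8.6/5.6 = 1.54 mA.
Check D2: its anode-to-cathode voltage is 4.7 − 8.6 = -3.9 V < 0.7 V, so it is off. The assumption is consistent.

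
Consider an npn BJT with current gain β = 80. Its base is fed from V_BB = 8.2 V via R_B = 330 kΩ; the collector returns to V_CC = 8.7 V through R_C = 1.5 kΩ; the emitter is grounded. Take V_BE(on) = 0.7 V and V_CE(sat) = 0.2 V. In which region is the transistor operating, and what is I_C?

active; I_C ≈ 1.8 mA

Assume active. Base-emitter loop: I_B = (V_BB − V_BE)/R_B = (8.2 − 0.7)/330 = 0.0227 mA.
I_C = β·I_B = 80×0.0227 = 1.82 mA.
V_CE = V_CC − I_C·R_C = 8.7 − 1.82×1.5 = 5.97 V > V_CE(sat), so the active-region assumption holds.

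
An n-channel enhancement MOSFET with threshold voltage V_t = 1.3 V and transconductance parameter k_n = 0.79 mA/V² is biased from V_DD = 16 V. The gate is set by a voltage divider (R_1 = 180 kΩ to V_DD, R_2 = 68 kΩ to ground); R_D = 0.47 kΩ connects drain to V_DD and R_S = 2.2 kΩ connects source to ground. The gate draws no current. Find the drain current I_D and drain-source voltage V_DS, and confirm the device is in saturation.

I_D ≈ 0.77 mA, V_DS ≈ 14 V

V_G = V_DD·R_2/(R_1+R_2) = 16×68/248 = 4.39 V.
Assume saturation: I_D = (k_n/2)(V_GS − V_t)² with V_GS = V_G − I_D·R_S = 4.39 − 2.2·I_D.
Substituting gives 1.91·I_D² − 6.37·I_D + 3.76 = 0, with roots I_D = 0.769 or 2.56 mA.
The root I_D = 2.56 mA gives V_GS = -1.25 V ≤ V_t, so take I_D = 0.769 mA.
Then V_GS = 2.7 V and V_DS = V_DD − I_D(R_D+R_S) = 16 − 0.769×2.67 = 13.9 V.
Saturation requires V_DS ≥ V_GS − V_t = 1.4 V; 13.9 ≥ 1.4 ✓.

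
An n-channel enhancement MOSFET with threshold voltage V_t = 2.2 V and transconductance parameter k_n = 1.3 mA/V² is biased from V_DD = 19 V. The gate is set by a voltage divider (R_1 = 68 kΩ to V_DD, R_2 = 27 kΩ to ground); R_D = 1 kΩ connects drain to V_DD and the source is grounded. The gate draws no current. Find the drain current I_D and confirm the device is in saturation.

V_G = V_DD·R_2/(R_1+R_2) = 19×27/95 = 5.4 V. With the source grounded, V_GS = V_G = 5.4 V.
Assume saturation: I_D = (k_n/2)(V_GS − V_t)² = (1.3/2)×(5.4 − 2.2)² = 0.65×3.2² = 6.66 mA.
V_DS = V_DD − I_D·R_D = 19 − 6.66×1 = 12.3 V.
Saturation requires V_DS ≥ V_GS − V_t = 3.2 V; 12.3 ≥ 3.2 ✓.

I_D ≈ 6.7 mA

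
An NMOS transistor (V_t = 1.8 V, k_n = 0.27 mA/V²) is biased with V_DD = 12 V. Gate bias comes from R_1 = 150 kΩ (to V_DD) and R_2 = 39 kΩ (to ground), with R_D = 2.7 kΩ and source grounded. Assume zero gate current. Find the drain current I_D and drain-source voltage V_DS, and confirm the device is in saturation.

V_G = V_DD·R_2/(R_1+R_2) = 12×39/189 = 2.48 V. With the source grounded, V_GS = V_G = 2.48 V.
Assume saturation: I_D = (k_n/2)(V_GS − V_t)² = (0.27/2)×(2.48 − 1.8)² = 0.135×0.676² = 0.0617 mA.
V_DS = V_DD − I_D·R_D = 12 − 0.0617×2.7 = 11.8 V.
Saturation requires V_DS ≥ V_GS − V_t = 0.676 V; 11.8 ≥ 0.676 ✓.

I_D ≈ 0.062 mA, V_DS ≈ 12 V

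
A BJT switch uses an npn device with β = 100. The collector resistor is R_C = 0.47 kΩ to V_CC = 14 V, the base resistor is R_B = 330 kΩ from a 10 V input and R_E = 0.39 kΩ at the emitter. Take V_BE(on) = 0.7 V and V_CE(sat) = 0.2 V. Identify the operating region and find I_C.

Assume active. Base-emitter loop: I_B = (V_BB − V_BE)/(R_B + (β+1)R_E) = (10 − 0.7)/(330 + 101×0.39) = 0.0252 mA.
I_C = β·I_B = 100×0.0252 = 2.52 mA.
V_CE = V_CC − I_C·R_C − I_E·R_E = 14 − 2.52×0.47 − 2.54×0.39 = 11.8 V > V_CE(sat), so the active-region assumption holds.

active; I_C ≈ 2.5 mA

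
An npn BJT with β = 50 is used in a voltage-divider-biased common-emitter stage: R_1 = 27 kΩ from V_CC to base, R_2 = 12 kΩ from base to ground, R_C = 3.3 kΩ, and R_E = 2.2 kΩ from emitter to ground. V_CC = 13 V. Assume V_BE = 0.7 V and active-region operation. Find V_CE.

Thevenize the base divider: V_Th = V_CC·R_2/(R_1+R_2) = 13×12/39 = 4 V, R_Th = R_1‖R_2 = 8.31 kΩ.
Base-emitter loop: V_Th = I_B·R_Th + V_BE + (β+1)I_B·R_E, so I_B = (4 − 0.7) / (8.31 + 51×2.2) = 0.0274 mA.
I_C = β·I_B = 50×0.0274 = 1.37 mA, and I_E = (β+1)I_B = 1.4 mA.
V_CE = V_CC − I_C·R_C − I_E·R_E = 13 − 1.37×3.3 − 1.4×2.2 = 5.41 V.
V_CE = 5.41 V > 0.2 V confirms active-region operation.

V_CE ≈ 5.4 V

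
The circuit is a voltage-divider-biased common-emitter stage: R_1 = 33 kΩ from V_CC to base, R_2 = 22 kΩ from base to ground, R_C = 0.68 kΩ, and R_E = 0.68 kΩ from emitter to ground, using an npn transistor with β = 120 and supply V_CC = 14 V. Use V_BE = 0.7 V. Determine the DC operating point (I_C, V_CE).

I_C ≈ 6.2 mA, V_CE ≈ 5.6 V

Thevenize the base divider: V_Th = V_CC·R_2/(R_1+R_2) = 14×22/55 = 5.6 V, R_Th = R_1‖R_2 = 13.2 kΩ.
Base-emitter loop: V_Th = I_B·R_Th + V_BE + (β+1)I_B·R_E, so I_B = (5.6 − 0.7) / (13.2 + 121×0.68) = 0.0513 mA.
I_C = β·I_B = 120×0.0513 = 6.16 mA, and I_E = (β+1)I_B = 6.21 mA.
V_CE = V_CC − I_C·R_C − I_E·R_E = 14 − 6.16×0.68 − 6.21×0.68 = 5.59 V.
V_CE = 5.59 V > 0.2 V confirms active-region operation.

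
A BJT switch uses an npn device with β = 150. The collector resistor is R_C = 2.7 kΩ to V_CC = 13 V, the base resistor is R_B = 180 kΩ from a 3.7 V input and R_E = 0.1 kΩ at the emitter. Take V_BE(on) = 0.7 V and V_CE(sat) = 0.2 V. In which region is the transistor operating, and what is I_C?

Assume active. Base-emitter loop: I_B = (V_BB − V_BE)/(R_B + (β+1)R_E) = (3.7 − 0.7)/(180 + 151×0.1) = 0.0154 mA.
I_C = β·I_B = 150×0.0154 = 2.31 mA.
V_CE = V_CC − I_C·R_C − I_E·R_E = 13 − 2.31×2.7 − 2.32×0.1 = 6.54 V > V_CE(sat), so the active-region assumption holds.

active; I_C ≈ 2.3 mA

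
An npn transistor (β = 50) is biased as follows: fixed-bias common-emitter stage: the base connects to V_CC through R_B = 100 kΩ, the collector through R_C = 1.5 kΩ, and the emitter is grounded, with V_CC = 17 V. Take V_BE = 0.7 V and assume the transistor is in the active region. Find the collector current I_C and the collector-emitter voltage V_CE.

Base loop: V_CC = I_B·R_B + V_BE, so I_B = (17 − 0.7)/100 kΩ = 0.163 mA.
In the active region I_C = β·I_B = 50 × 0.163 = 8.15 mA.
Collector loop: V_CE = V_CC − I_C·R_C = 17 − 8.15×1.5 = 4.77 V.
Since V_CE = 4.77 V > V_CE(sat) ≈ 0.2 V, the transistor is in the active region as assumed.

I_C ≈ 8.2 mA, V_CE ≈ 4.8 V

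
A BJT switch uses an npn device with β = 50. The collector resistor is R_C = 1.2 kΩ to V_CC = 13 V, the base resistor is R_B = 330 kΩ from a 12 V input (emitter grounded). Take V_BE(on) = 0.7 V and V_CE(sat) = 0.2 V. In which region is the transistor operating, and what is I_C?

Assume active. Base-emitter loop: I_B = (V_BB − V_BE)/R_B = (12 − 0.7)/330 = 0.0342 mA.
I_C = β·I_B = 50×0.0342 = 1.71 mA.
V_CE = V_CC − I_C·R_C = 13 − 1.71×1.2 = 10.9 V > V_CE(sat), so the active-region assumption holds.

active; I_C ≈ 1.7 mA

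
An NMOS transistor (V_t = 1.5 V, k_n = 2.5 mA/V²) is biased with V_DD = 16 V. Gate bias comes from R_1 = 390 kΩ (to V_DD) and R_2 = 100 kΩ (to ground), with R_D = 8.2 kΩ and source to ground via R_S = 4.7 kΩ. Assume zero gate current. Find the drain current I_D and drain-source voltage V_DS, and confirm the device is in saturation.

I_D ≈ 0.28 mA, V_DS ≈ 12 V

V_G = V_DD·R_2/(R_1+R_2) = 16×100/490 = 3.27 V.
Assume saturation: I_D = (k_n/2)(V_GS − V_t)² with V_GS = V_G − I_D·R_S = 3.27 − 4.7·I_D.
Substituting gives 27.6·I_D² − 21.7·I_D + 3.9 = 0, with roots I_D = 0.276 or 0.512 mA.
The root I_D = 0.512 mA gives V_GS = 0.86 V ≤ V_t, so take I_D = 0.276 mA.
Then V_GS = 1.97 V and V_DS = V_DD − I_D(R_D+R_S) = 16 − 0.276×12.9 = 12.4 V.
Saturation requires V_DS ≥ V_GS − V_t = 0.47 V; 12.4 ≥ 0.47 ✓.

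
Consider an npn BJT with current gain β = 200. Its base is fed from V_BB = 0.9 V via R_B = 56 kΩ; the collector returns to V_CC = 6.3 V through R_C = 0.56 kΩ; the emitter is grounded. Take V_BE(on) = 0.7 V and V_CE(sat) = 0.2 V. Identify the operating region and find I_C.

Assume active. Base-emitter loop: I_B = (V_BB − V_BE)/R_B = (0.9 − 0.7)/56 = 0.00357 mA.
I_C = β·I_B = 200×0.00357 = 0.714 mA.
V_CE = V_CC − I_C·R_C = 6.3 − 0.714×0.56 = 5.9 V > V_CE(sat), so the active-region assumption holds.

active; I_C ≈ 0.71 mA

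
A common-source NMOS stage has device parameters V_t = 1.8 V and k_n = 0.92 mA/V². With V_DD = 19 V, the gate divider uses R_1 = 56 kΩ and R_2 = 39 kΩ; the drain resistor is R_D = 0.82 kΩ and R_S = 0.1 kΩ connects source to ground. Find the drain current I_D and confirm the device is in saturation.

I_D ≈ 11 mA

V_G = V_DD·R_2/(R_1+R_2) = 19×39/95 = 7.8 V.
Assume saturation: I_D = (k_n/2)(V_GS − V_t)² with V_GS = V_G − I_D·R_S = 7.8 − 0.1·I_D.
Substituting gives 0.0046·I_D² − 1.55·I_D + 16.6 = 0, with roots I_D = 11 or 326 mA.
The root I_D = 326 mA gives V_GS = -24.8 V ≤ V_t, so take I_D = 11 mA.
Then V_GS = 6.7 V and V_DS = V_DD − I_D(R_D+R_S) = 19 − 11×0.92 = 8.85 V.
Saturation requires V_DS ≥ V_GS − V_t = 4.9 V; 8.85 ≥ 4.9 ✓.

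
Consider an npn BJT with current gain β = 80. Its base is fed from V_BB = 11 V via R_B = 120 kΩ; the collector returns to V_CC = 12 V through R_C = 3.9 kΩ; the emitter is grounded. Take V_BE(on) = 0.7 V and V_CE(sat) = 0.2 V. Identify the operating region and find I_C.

saturation; I_C ≈ 3 mA

Assume active: I_B = (11 − 0.7)/120 = 0.0858 mA, giving I_C = β·I_B = 6.87 mA.
But then V_CE = 12 − 6.87×3.9 = -14.8 V < V_CE(sat) = 0.2 V — impossible in the active region.
So the transistor is saturated. With V_CE = 0.2 V, I_C = (V_CC − 0.2)/R_C = 11.8/3.9 = 3.03 mA.
Check: β·I_B = 6.87 mA > I_C = 3.03 mA, confirming saturation.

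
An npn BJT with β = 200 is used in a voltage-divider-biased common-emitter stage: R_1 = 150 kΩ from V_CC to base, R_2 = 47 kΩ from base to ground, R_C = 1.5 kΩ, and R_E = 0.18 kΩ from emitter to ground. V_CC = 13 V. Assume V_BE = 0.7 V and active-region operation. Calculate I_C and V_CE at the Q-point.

I_C ≈ 6.7 mA, V_CE ≈ 1.8 V

Thevenize the base divider: V_Th = V_CC·R_2/(R_1+R_2) = 13×47/197 = 3.1 V, R_Th = R_1‖R_2 = 35.8 kΩ.
Base-emitter loop: V_Th = I_B·R_Th + V_BE + (β+1)I_B·R_E, so I_B = (3.1 − 0.7) / (35.8 + 201×0.18) = 0.0334 mA.
I_C = β·I_B = 200×0.0334 = 6.67 mA, and I_E = (β+1)I_B = 6.71 mA.
V_CE = V_CC − I_C·R_C − I_E·R_E = 13 − 6.67×1.5 − 6.71×0.18 = 1.78 V.
V_CE = 1.78 V > 0.2 V confirms active-region operation.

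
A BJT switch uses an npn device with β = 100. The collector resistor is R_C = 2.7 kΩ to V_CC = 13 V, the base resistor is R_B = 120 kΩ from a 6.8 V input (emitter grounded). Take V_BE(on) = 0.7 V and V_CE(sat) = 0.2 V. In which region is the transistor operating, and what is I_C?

saturation; I_C ≈ 4.7 mA

Assume active: I_B = (6.8 − 0.7)/120 = 0.0508 mA, giving I_C = β·I_B = 5.08 mA.
But then V_CE = 13 − 5.08×2.7 = -0.725 V < V_CE(sat) = 0.2 V — impossible in the active region.
So the transistor is saturated. With V_CE = 0.2 V, I_C = (V_CC − 0.2)/R_C = 12.8/2.7 = 4.74 mA.
Check: β·I_B = 5.08 mA > I_C = 4.74 mA, confirming saturation.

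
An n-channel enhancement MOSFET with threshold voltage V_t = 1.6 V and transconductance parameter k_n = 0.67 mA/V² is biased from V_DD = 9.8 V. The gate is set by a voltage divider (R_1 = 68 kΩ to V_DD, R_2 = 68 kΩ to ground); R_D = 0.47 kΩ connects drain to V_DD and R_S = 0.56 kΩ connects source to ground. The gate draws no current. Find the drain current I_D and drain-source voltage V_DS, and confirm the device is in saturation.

V_G = V_DD·R_2/(R_1+R_2) = 9.8×68/136 = 4.9 V.
Assume saturation: I_D = (k_n/2)(V_GS − V_t)² with V_GS = V_G − I_D·R_S = 4.9 − 0.56·I_D.
Substituting gives 0.105·I_D² − 2.24·I_D + 3.65 = 0, with roots I_D = 1.78 or 19.5 mA.
The root I_D = 19.5 mA gives V_GS = -6.03 V ≤ V_t, so take I_D = 1.78 mA.
Then V_GS = 3.9 V and V_DS = V_DD − I_D(R_D+R_S) = 9.8 − 1.78×1.03 = 7.97 V.
Saturation requires V_DS ≥ V_GS − V_t = 2.3 V; 7.97 ≥ 2.3 ✓.

I_D ≈ 1.8 mA, V_DS ≈ 8 V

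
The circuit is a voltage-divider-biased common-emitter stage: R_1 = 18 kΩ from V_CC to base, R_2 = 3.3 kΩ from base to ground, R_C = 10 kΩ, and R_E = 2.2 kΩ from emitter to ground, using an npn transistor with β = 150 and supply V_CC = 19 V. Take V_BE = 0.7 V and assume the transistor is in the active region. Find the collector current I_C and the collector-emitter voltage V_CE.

I_C ≈ 1 mA, V_CE ≈ 6.7 V

Thevenize the base divider: V_Th = V_CC·R_2/(R_1+R_2) = 19×3.3/21.3 = 2.94 V, R_Th = R_1‖R_2 = 2.79 kΩ.
Base-emitter loop: V_Th = I_B·R_Th + V_BE + (β+1)I_B·R_E, so I_B = (2.94 − 0.7) / (2.79 + 151×2.2) = 0.0067 mA.
I_C = β·I_B = 150×0.0067 = 1 mA, and I_E = (β+1)I_B = 1.01 mA.
V_CE = V_CC − I_C·R_C − I_E·R_E = 19 − 1×10 − 1.01×2.2 = 6.73 V.
V_CE = 6.73 V > 0.2 V confirms active-region operation.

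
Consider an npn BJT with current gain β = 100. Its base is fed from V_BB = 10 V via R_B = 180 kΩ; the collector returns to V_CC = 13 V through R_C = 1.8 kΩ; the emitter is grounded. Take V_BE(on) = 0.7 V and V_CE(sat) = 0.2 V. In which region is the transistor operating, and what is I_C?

Assume active. Base-emitter loop: I_B = (V_BB − V_BE)/R_B = (10 − 0.7)/180 = 0.0517 mA.
I_C = β·I_B = 100×0.0517 = 5.17 mA.
V_CE = V_CC − I_C·R_C = 13 − 5.17×1.8 = 3.7 V > V_CE(sat), so the active-region assumption holds.

active; I_C ≈ 5.2 mA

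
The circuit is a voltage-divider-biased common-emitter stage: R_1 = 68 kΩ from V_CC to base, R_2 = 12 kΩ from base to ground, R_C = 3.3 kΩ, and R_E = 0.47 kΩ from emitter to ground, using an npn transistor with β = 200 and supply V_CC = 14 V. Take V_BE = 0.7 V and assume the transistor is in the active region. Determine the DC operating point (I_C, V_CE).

Thevenize the base divider: V_Th = V_CC·R_2/(R_1+R_2) = 14×12/80 = 2.1 V, R_Th = R_1‖R_2 = 10.2 kΩ.
Base-emitter loop: V_Th = I_B·R_Th + V_BE + (β+1)I_B·R_E, so I_B = (2.1 − 0.7) / (10.2 + 201×0.47) = 0.0134 mA.
I_C = β·I_B = 200×0.0134 = 2.68 mA, and I_E = (β+1)I_B = 2.69 mA.
V_CE = V_CC − I_C·R_C − I_E·R_E = 14 − 2.68×3.3 − 2.69×0.47 = 3.91 V.
V_CE = 3.91 V > 0.2 V confirms active-region operation.

I_C ≈ 2.7 mA, V_CE ≈ 3.9 V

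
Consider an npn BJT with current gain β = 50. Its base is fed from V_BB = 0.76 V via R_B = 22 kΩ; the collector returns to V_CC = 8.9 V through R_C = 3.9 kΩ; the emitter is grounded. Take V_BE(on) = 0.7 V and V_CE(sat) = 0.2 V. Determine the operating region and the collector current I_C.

Assume active. Base-emitter loop: I_B = (V_BB − V_BE)/R_B = (0.76 − 0.7)/22 = 0.00273 mA.
I_C = β·I_B = 50×0.00273 = 0.136 mA.
V_CE = V_CC − I_C·R_C = 8.9 − 0.136×3.9 = 8.37 V > V_CE(sat), so the active-region assumption holds.

active; I_C ≈ 0.14 mA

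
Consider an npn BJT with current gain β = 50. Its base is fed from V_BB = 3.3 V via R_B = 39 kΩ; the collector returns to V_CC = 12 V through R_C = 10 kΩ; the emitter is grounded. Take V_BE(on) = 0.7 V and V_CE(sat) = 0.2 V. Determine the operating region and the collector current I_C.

Assume active: I_B = (3.3 − 0.7)/39 = 0.0667 mA, giving I_C = β·I_B = 3.33 mA.
But then V_CE = 12 − 3.33×10 = -21.3 V < V_CE(sat) = 0.2 V — impossible in the active region.
So the transistor is saturated. With V_CE = 0.2 V, I_C = (V_CC − 0.2)/R_C = 11.8/10 = 1.18 mA.
Check: β·I_B = 3.33 mA > I_C = 1.18 mA, confirming saturation.

saturation; I_C ≈ 1.2 mA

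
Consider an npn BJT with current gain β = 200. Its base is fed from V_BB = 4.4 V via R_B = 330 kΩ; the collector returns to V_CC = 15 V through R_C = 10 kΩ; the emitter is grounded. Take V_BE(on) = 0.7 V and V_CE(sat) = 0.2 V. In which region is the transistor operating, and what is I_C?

Assume active: I_B = (4.4 − 0.7)/330 = 0.0112 mA, giving I_C = β·I_B = 2.24 mA.
But then V_CE = 15 − 2.24×10 = -7.42 V < V_CE(sat) = 0.2 V — impossible in the active region.
So the transistor is saturated. With V_CE = 0.2 V, I_C = (V_CC − 0.2)/R_C = 14.8/10 = 1.48 mA.
Check: β·I_B = 2.24 mA > I_C = 1.48 mA, confirming saturation.

saturation; I_C ≈ 1.5 mA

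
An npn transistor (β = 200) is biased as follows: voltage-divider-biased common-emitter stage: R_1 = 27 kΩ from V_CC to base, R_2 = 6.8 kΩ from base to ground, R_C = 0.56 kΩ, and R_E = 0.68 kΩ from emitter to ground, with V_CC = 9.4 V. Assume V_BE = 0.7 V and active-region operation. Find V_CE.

V_CE ≈ 7.3 V

Thevenize the base divider: V_Th = V_CC·R_2/(R_1+R_2) = 9.4×6.8/33.8 = 1.89 V, R_Th = R_1‖R_2 = 5.43 kΩ.
Base-emitter loop: V_Th = I_B·R_Th + V_BE + (β+1)I_B·R_E, so I_B = (1.89 − 0.7) / (5.43 + 201×0.68) = 0.00838 mA.
I_C = β·I_B = 200×0.00838 = 1.68 mA, and I_E = (β+1)I_B = 1.68 mA.
V_CE = V_CC − I_C·R_C − I_E·R_E = 9.4 − 1.68×0.56 − 1.68×0.68 = 7.32 V.
V_CE = 7.32 V > 0.2 V confirms active-region operation.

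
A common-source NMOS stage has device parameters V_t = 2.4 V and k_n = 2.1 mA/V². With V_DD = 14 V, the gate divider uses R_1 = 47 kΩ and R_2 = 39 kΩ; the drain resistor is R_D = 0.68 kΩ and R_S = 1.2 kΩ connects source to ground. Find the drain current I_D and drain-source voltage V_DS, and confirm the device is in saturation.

I_D ≈ 2.1 mA, V_DS ≈ 10 V

V_G = V_DD·R_2/(R_1+R_2) = 14×39/86 = 6.35 V.
Assume saturation: I_D = (k_n/2)(V_GS − V_t)² with V_GS = V_G − I_D·R_S = 6.35 − 1.2·I_D.
Substituting gives 1.51·I_D² − 11·I_D + 16.4 = 0, with roots I_D = 2.11 or 5.13 mA.
The root I_D = 5.13 mA gives V_GS = 0.189 V ≤ V_t, so take I_D = 2.11 mA.
Then V_GS = 3.82 V and V_DS = V_DD − I_D(R_D+R_S) = 14 − 2.11×1.88 = 10 V.
Saturation requires V_DS ≥ V_GS − V_t = 1.42 V; 10 ≥ 1.42 ✓.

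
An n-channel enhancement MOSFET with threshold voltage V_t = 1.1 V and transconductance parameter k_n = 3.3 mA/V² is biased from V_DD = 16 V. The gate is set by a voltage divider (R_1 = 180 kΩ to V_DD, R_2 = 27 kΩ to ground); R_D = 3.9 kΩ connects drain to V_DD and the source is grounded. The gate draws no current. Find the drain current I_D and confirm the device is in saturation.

V_G = V_DD·R_2/(R_1+R_2) = 16×27/207 = 2.09 V. With the source grounded, V_GS = V_G = 2.09 V.
Assume saturation: I_D = (k_n/2)(V_GS − V_t)² = (3.3/2)×(2.09 − 1.1)² = 1.65×0.987² = 1.61 mA.
V_DS = V_DD − I_D·R_D = 16 − 1.61×3.9 = 9.73 V.
Saturation requires V_DS ≥ V_GS − V_t = 0.987 V; 9.73 ≥ 0.987 ✓.

I_D ≈ 1.6 mA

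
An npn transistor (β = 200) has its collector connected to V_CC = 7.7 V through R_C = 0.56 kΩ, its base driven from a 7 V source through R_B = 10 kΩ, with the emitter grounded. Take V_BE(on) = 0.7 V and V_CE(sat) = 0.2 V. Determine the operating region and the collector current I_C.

saturation; I_C ≈ 13 mA

Assume active: I_B = (7 − 0.7)/10 = 0.63 mA, giving I_C = β·I_B = 126 mA.
But then V_CE = 7.7 − 126×0.56 = -62.9 V < V_CE(sat) = 0.2 V — impossible in the active region.
So the transistor is saturated. With V_CE = 0.2 V, I_C = (V_CC − 0.2)/R_C = 7.5/0.56 = 13.4 mA.
Check: β·I_B = 126 mA > I_C = 13.4 mA, confirming saturation.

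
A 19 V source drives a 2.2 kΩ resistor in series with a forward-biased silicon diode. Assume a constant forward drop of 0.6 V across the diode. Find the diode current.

KVL around the loop: 19 = V_D + I·R = 0.6 + I × 2.2 kΩ.
So I = (19 − 0.6) / 2.2 kΩ = 18.4 / 2.2 = 8.36 mA.

I ≈ 8.4 mA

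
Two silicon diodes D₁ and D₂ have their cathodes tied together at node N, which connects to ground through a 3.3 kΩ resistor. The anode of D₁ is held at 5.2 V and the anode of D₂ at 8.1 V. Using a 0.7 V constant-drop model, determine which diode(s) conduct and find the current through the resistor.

Only D₂ conducts; I_R ≈ 2.2 mA

Assume both conduct. Then node N would need to be at both 5.2−0.7 = 4.5 V and 8.1−0.7 = 7.4 V, which is impossible.
Assume only D₂ conducts: V_N = 8.1 − 0.7 = 7.4 V, so I_R = 7.4/3.3 = 2.24 mA.
Check D₁: its anode-to-cathode voltage is 5.2 − 7.4 = -2.2 V < 0.7 V, so it is off. The assumption is consistent.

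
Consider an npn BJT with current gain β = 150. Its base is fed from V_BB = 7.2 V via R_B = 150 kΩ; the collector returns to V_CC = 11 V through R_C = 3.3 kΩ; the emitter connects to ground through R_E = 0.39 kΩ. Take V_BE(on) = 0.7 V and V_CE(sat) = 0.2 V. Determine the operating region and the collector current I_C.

Assume active: I_B = (7.2 − 0.7)/(150 + 151×0.39) = 0.0311 mA, I_C = β·I_B = 4.67 mA.
Then V_CE = 11 − 4.67×3.3 − 4.7×0.39 = -6.24 V < 0.2 V — the active assumption fails.
Re-solve with V_CE = 0.2 V. KCL at the emitter: V_E/R_E = (V_BB−0.7−V_E)/R_B + (V_CC−0.2−V_E)/R_C, giving V_E = 1.15 V.
I_C = (V_CC − 0.2 − V_E)/R_C = (10.8 − 1.15)/3.3 = 2.92 mA.
Check: I_B = (6.5 − 1.15)/150 = 0.0356 mA, and β·I_B = 5.35 mA > I_C, confirming saturation.

saturation; I_C ≈ 2.9 mA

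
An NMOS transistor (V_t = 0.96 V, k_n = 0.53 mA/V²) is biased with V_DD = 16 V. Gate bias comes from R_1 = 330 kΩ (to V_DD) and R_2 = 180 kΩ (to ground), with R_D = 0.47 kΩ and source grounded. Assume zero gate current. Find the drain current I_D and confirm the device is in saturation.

I_D ≈ 5.8 mA

V_G = V_DD·R_2/(R_1+R_2) = 16×180/510 = 5.65 V. With the source grounded, V_GS = V_G = 5.65 V.
Assume saturation: I_D = (k_n/2)(V_GS − V_t)² = (0.53/2)×(5.65 − 0.96)² = 0.265×4.69² = 5.82 mA.
V_DS = V_DD − I_D·R_D = 16 − 5.82×0.47 = 13.3 V.
Saturation requires V_DS ≥ V_GS − V_t = 4.69 V; 13.3 ≥ 4.69 ✓.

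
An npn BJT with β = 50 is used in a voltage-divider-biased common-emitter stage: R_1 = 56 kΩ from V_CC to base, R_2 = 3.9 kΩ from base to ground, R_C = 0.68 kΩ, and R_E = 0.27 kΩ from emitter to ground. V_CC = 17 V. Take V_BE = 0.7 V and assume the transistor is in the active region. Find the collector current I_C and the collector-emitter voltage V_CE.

I_C ≈ 1.2 mA, V_CE ≈ 16 V

Thevenize the base divider: V_Th = V_CC·R_2/(R_1+R_2) = 17×3.9/59.9 = 1.11 V, R_Th = R_1‖R_2 = 3.65 kΩ.
Base-emitter loop: V_Th = I_B·R_Th + V_BE + (β+1)I_B·R_E, so I_B = (1.11 − 0.7) / (3.65 + 51×0.27) = 0.0234 mA.
I_C = β·I_B = 50×0.0234 = 1.17 mA, and I_E = (β+1)I_B = 1.19 mA.
V_CE = V_CC − I_C·R_C − I_E·R_E = 17 − 1.17×0.68 − 1.19×0.27 = 15.9 V.
V_CE = 15.9 V > 0.2 V confirms active-region operation.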